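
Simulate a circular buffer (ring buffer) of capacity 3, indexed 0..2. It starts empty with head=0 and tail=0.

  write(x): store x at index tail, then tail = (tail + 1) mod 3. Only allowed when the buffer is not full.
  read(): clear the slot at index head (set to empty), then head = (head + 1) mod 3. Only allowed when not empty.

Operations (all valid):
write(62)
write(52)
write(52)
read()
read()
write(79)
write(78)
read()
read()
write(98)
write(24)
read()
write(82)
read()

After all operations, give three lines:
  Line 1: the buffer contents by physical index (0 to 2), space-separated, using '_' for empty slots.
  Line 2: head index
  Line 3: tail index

Answer: 24 82 _
0
2

Derivation:
write(62): buf=[62 _ _], head=0, tail=1, size=1
write(52): buf=[62 52 _], head=0, tail=2, size=2
write(52): buf=[62 52 52], head=0, tail=0, size=3
read(): buf=[_ 52 52], head=1, tail=0, size=2
read(): buf=[_ _ 52], head=2, tail=0, size=1
write(79): buf=[79 _ 52], head=2, tail=1, size=2
write(78): buf=[79 78 52], head=2, tail=2, size=3
read(): buf=[79 78 _], head=0, tail=2, size=2
read(): buf=[_ 78 _], head=1, tail=2, size=1
write(98): buf=[_ 78 98], head=1, tail=0, size=2
write(24): buf=[24 78 98], head=1, tail=1, size=3
read(): buf=[24 _ 98], head=2, tail=1, size=2
write(82): buf=[24 82 98], head=2, tail=2, size=3
read(): buf=[24 82 _], head=0, tail=2, size=2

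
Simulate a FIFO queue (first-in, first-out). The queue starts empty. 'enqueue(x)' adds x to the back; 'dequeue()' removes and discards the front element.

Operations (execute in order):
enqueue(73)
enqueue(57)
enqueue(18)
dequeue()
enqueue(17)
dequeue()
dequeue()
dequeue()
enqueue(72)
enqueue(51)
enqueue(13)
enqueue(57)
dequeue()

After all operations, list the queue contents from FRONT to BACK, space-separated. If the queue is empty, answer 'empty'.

Answer: 51 13 57

Derivation:
enqueue(73): [73]
enqueue(57): [73, 57]
enqueue(18): [73, 57, 18]
dequeue(): [57, 18]
enqueue(17): [57, 18, 17]
dequeue(): [18, 17]
dequeue(): [17]
dequeue(): []
enqueue(72): [72]
enqueue(51): [72, 51]
enqueue(13): [72, 51, 13]
enqueue(57): [72, 51, 13, 57]
dequeue(): [51, 13, 57]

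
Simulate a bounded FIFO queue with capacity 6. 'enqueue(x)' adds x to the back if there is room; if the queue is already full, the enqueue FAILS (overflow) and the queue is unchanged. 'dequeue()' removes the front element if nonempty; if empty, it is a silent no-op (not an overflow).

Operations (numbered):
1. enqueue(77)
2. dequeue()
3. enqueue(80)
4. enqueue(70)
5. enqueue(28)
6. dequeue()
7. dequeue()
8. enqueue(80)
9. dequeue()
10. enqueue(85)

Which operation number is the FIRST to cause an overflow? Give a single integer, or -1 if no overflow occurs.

Answer: -1

Derivation:
1. enqueue(77): size=1
2. dequeue(): size=0
3. enqueue(80): size=1
4. enqueue(70): size=2
5. enqueue(28): size=3
6. dequeue(): size=2
7. dequeue(): size=1
8. enqueue(80): size=2
9. dequeue(): size=1
10. enqueue(85): size=2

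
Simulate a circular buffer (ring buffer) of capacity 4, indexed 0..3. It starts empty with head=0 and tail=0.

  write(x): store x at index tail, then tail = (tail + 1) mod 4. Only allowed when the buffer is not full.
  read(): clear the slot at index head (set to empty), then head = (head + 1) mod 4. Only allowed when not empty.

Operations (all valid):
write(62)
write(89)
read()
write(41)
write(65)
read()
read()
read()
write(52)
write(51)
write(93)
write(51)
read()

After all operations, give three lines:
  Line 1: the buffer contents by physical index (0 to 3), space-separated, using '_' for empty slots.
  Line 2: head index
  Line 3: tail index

write(62): buf=[62 _ _ _], head=0, tail=1, size=1
write(89): buf=[62 89 _ _], head=0, tail=2, size=2
read(): buf=[_ 89 _ _], head=1, tail=2, size=1
write(41): buf=[_ 89 41 _], head=1, tail=3, size=2
write(65): buf=[_ 89 41 65], head=1, tail=0, size=3
read(): buf=[_ _ 41 65], head=2, tail=0, size=2
read(): buf=[_ _ _ 65], head=3, tail=0, size=1
read(): buf=[_ _ _ _], head=0, tail=0, size=0
write(52): buf=[52 _ _ _], head=0, tail=1, size=1
write(51): buf=[52 51 _ _], head=0, tail=2, size=2
write(93): buf=[52 51 93 _], head=0, tail=3, size=3
write(51): buf=[52 51 93 51], head=0, tail=0, size=4
read(): buf=[_ 51 93 51], head=1, tail=0, size=3

Answer: _ 51 93 51
1
0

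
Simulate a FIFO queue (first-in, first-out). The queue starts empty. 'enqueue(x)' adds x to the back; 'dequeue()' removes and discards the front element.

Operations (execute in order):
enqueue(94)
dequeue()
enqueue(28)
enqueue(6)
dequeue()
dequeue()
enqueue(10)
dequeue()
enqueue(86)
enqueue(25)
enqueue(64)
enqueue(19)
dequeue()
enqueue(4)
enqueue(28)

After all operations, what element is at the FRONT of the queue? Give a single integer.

Answer: 25

Derivation:
enqueue(94): queue = [94]
dequeue(): queue = []
enqueue(28): queue = [28]
enqueue(6): queue = [28, 6]
dequeue(): queue = [6]
dequeue(): queue = []
enqueue(10): queue = [10]
dequeue(): queue = []
enqueue(86): queue = [86]
enqueue(25): queue = [86, 25]
enqueue(64): queue = [86, 25, 64]
enqueue(19): queue = [86, 25, 64, 19]
dequeue(): queue = [25, 64, 19]
enqueue(4): queue = [25, 64, 19, 4]
enqueue(28): queue = [25, 64, 19, 4, 28]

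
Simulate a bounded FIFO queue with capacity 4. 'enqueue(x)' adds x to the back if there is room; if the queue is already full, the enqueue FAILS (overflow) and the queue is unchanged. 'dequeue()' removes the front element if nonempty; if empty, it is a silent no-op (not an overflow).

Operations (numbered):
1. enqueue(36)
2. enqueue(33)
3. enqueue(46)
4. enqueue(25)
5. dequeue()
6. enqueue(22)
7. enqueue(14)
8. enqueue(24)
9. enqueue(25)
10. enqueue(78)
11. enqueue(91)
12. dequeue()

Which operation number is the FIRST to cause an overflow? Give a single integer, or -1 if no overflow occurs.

1. enqueue(36): size=1
2. enqueue(33): size=2
3. enqueue(46): size=3
4. enqueue(25): size=4
5. dequeue(): size=3
6. enqueue(22): size=4
7. enqueue(14): size=4=cap → OVERFLOW (fail)
8. enqueue(24): size=4=cap → OVERFLOW (fail)
9. enqueue(25): size=4=cap → OVERFLOW (fail)
10. enqueue(78): size=4=cap → OVERFLOW (fail)
11. enqueue(91): size=4=cap → OVERFLOW (fail)
12. dequeue(): size=3

Answer: 7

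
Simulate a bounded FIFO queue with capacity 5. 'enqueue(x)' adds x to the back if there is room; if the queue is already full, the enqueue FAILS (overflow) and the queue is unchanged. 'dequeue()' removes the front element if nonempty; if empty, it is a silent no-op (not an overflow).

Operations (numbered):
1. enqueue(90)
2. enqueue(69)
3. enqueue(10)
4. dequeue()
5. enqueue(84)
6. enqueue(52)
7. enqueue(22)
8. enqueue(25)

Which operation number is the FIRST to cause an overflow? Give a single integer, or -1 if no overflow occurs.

1. enqueue(90): size=1
2. enqueue(69): size=2
3. enqueue(10): size=3
4. dequeue(): size=2
5. enqueue(84): size=3
6. enqueue(52): size=4
7. enqueue(22): size=5
8. enqueue(25): size=5=cap → OVERFLOW (fail)

Answer: 8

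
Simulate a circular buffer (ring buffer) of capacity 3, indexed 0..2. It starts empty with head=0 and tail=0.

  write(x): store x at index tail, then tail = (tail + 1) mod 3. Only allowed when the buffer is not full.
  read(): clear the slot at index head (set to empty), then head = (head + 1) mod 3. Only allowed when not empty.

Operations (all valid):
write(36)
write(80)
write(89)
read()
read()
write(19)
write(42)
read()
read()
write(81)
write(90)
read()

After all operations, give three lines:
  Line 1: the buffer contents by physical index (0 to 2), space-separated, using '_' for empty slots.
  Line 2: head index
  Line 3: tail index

write(36): buf=[36 _ _], head=0, tail=1, size=1
write(80): buf=[36 80 _], head=0, tail=2, size=2
write(89): buf=[36 80 89], head=0, tail=0, size=3
read(): buf=[_ 80 89], head=1, tail=0, size=2
read(): buf=[_ _ 89], head=2, tail=0, size=1
write(19): buf=[19 _ 89], head=2, tail=1, size=2
write(42): buf=[19 42 89], head=2, tail=2, size=3
read(): buf=[19 42 _], head=0, tail=2, size=2
read(): buf=[_ 42 _], head=1, tail=2, size=1
write(81): buf=[_ 42 81], head=1, tail=0, size=2
write(90): buf=[90 42 81], head=1, tail=1, size=3
read(): buf=[90 _ 81], head=2, tail=1, size=2

Answer: 90 _ 81
2
1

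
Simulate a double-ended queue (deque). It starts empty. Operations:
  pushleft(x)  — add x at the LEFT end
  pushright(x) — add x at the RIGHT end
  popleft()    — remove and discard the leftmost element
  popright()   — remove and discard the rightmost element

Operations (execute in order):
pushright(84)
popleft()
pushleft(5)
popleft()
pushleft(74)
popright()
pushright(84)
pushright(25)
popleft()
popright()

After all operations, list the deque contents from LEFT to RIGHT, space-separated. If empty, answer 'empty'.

pushright(84): [84]
popleft(): []
pushleft(5): [5]
popleft(): []
pushleft(74): [74]
popright(): []
pushright(84): [84]
pushright(25): [84, 25]
popleft(): [25]
popright(): []

Answer: empty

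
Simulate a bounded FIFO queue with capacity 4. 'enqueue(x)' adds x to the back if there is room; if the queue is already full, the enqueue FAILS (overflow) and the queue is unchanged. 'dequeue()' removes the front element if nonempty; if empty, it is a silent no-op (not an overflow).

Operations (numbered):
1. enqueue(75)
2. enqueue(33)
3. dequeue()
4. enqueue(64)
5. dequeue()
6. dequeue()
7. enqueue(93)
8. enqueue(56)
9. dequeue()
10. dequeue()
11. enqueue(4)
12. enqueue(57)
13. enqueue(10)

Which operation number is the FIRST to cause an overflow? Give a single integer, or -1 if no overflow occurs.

Answer: -1

Derivation:
1. enqueue(75): size=1
2. enqueue(33): size=2
3. dequeue(): size=1
4. enqueue(64): size=2
5. dequeue(): size=1
6. dequeue(): size=0
7. enqueue(93): size=1
8. enqueue(56): size=2
9. dequeue(): size=1
10. dequeue(): size=0
11. enqueue(4): size=1
12. enqueue(57): size=2
13. enqueue(10): size=3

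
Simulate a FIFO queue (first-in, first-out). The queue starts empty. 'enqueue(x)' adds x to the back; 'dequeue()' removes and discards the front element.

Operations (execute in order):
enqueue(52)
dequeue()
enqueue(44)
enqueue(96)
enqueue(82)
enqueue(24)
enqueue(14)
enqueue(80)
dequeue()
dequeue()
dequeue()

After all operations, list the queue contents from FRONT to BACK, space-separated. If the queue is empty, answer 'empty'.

enqueue(52): [52]
dequeue(): []
enqueue(44): [44]
enqueue(96): [44, 96]
enqueue(82): [44, 96, 82]
enqueue(24): [44, 96, 82, 24]
enqueue(14): [44, 96, 82, 24, 14]
enqueue(80): [44, 96, 82, 24, 14, 80]
dequeue(): [96, 82, 24, 14, 80]
dequeue(): [82, 24, 14, 80]
dequeue(): [24, 14, 80]

Answer: 24 14 80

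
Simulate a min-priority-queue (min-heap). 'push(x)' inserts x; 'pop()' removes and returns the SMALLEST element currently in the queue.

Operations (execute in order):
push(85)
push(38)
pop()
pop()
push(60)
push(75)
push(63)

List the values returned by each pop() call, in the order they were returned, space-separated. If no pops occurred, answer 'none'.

Answer: 38 85

Derivation:
push(85): heap contents = [85]
push(38): heap contents = [38, 85]
pop() → 38: heap contents = [85]
pop() → 85: heap contents = []
push(60): heap contents = [60]
push(75): heap contents = [60, 75]
push(63): heap contents = [60, 63, 75]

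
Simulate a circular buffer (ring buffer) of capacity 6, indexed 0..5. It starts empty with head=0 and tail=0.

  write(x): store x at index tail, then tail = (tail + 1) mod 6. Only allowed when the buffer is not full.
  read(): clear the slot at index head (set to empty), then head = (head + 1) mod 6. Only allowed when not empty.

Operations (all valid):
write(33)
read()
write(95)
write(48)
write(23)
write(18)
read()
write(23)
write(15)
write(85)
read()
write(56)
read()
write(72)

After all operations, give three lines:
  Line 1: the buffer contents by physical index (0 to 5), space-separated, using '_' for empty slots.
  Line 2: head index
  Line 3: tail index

Answer: 15 85 56 72 18 23
4
4

Derivation:
write(33): buf=[33 _ _ _ _ _], head=0, tail=1, size=1
read(): buf=[_ _ _ _ _ _], head=1, tail=1, size=0
write(95): buf=[_ 95 _ _ _ _], head=1, tail=2, size=1
write(48): buf=[_ 95 48 _ _ _], head=1, tail=3, size=2
write(23): buf=[_ 95 48 23 _ _], head=1, tail=4, size=3
write(18): buf=[_ 95 48 23 18 _], head=1, tail=5, size=4
read(): buf=[_ _ 48 23 18 _], head=2, tail=5, size=3
write(23): buf=[_ _ 48 23 18 23], head=2, tail=0, size=4
write(15): buf=[15 _ 48 23 18 23], head=2, tail=1, size=5
write(85): buf=[15 85 48 23 18 23], head=2, tail=2, size=6
read(): buf=[15 85 _ 23 18 23], head=3, tail=2, size=5
write(56): buf=[15 85 56 23 18 23], head=3, tail=3, size=6
read(): buf=[15 85 56 _ 18 23], head=4, tail=3, size=5
write(72): buf=[15 85 56 72 18 23], head=4, tail=4, size=6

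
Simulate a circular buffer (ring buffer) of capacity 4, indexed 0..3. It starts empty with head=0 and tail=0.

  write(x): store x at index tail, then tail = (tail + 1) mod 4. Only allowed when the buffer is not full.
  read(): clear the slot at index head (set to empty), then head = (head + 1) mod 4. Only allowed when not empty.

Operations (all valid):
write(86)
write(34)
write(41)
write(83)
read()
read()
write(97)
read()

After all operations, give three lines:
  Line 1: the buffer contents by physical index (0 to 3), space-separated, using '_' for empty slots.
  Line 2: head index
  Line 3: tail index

Answer: 97 _ _ 83
3
1

Derivation:
write(86): buf=[86 _ _ _], head=0, tail=1, size=1
write(34): buf=[86 34 _ _], head=0, tail=2, size=2
write(41): buf=[86 34 41 _], head=0, tail=3, size=3
write(83): buf=[86 34 41 83], head=0, tail=0, size=4
read(): buf=[_ 34 41 83], head=1, tail=0, size=3
read(): buf=[_ _ 41 83], head=2, tail=0, size=2
write(97): buf=[97 _ 41 83], head=2, tail=1, size=3
read(): buf=[97 _ _ 83], head=3, tail=1, size=2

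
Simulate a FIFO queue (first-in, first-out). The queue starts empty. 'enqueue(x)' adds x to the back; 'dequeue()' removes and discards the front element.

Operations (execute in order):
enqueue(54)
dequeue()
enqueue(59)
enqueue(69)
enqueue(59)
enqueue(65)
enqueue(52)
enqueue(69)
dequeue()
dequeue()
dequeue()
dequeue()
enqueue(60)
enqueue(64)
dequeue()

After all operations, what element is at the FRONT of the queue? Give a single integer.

Answer: 69

Derivation:
enqueue(54): queue = [54]
dequeue(): queue = []
enqueue(59): queue = [59]
enqueue(69): queue = [59, 69]
enqueue(59): queue = [59, 69, 59]
enqueue(65): queue = [59, 69, 59, 65]
enqueue(52): queue = [59, 69, 59, 65, 52]
enqueue(69): queue = [59, 69, 59, 65, 52, 69]
dequeue(): queue = [69, 59, 65, 52, 69]
dequeue(): queue = [59, 65, 52, 69]
dequeue(): queue = [65, 52, 69]
dequeue(): queue = [52, 69]
enqueue(60): queue = [52, 69, 60]
enqueue(64): queue = [52, 69, 60, 64]
dequeue(): queue = [69, 60, 64]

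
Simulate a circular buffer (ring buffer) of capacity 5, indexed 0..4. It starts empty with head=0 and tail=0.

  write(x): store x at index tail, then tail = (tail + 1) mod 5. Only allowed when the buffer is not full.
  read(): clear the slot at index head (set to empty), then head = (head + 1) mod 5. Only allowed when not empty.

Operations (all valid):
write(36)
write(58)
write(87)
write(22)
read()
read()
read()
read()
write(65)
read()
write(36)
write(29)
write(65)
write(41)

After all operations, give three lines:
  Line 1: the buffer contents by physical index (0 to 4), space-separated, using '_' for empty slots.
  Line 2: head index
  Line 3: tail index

Answer: 36 29 65 41 _
0
4

Derivation:
write(36): buf=[36 _ _ _ _], head=0, tail=1, size=1
write(58): buf=[36 58 _ _ _], head=0, tail=2, size=2
write(87): buf=[36 58 87 _ _], head=0, tail=3, size=3
write(22): buf=[36 58 87 22 _], head=0, tail=4, size=4
read(): buf=[_ 58 87 22 _], head=1, tail=4, size=3
read(): buf=[_ _ 87 22 _], head=2, tail=4, size=2
read(): buf=[_ _ _ 22 _], head=3, tail=4, size=1
read(): buf=[_ _ _ _ _], head=4, tail=4, size=0
write(65): buf=[_ _ _ _ 65], head=4, tail=0, size=1
read(): buf=[_ _ _ _ _], head=0, tail=0, size=0
write(36): buf=[36 _ _ _ _], head=0, tail=1, size=1
write(29): buf=[36 29 _ _ _], head=0, tail=2, size=2
write(65): buf=[36 29 65 _ _], head=0, tail=3, size=3
write(41): buf=[36 29 65 41 _], head=0, tail=4, size=4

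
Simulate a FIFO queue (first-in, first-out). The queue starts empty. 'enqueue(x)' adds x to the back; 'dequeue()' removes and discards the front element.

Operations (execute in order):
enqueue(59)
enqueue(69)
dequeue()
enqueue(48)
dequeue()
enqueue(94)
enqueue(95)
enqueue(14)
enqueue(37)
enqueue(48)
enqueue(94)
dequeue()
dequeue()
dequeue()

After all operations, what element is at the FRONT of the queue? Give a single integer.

enqueue(59): queue = [59]
enqueue(69): queue = [59, 69]
dequeue(): queue = [69]
enqueue(48): queue = [69, 48]
dequeue(): queue = [48]
enqueue(94): queue = [48, 94]
enqueue(95): queue = [48, 94, 95]
enqueue(14): queue = [48, 94, 95, 14]
enqueue(37): queue = [48, 94, 95, 14, 37]
enqueue(48): queue = [48, 94, 95, 14, 37, 48]
enqueue(94): queue = [48, 94, 95, 14, 37, 48, 94]
dequeue(): queue = [94, 95, 14, 37, 48, 94]
dequeue(): queue = [95, 14, 37, 48, 94]
dequeue(): queue = [14, 37, 48, 94]

Answer: 14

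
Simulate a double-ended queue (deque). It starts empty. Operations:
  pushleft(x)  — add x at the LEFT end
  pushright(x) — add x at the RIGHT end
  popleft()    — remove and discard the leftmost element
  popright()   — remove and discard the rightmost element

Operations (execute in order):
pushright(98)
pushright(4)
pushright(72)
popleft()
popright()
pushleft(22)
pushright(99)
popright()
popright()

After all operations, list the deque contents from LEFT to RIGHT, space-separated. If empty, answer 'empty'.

Answer: 22

Derivation:
pushright(98): [98]
pushright(4): [98, 4]
pushright(72): [98, 4, 72]
popleft(): [4, 72]
popright(): [4]
pushleft(22): [22, 4]
pushright(99): [22, 4, 99]
popright(): [22, 4]
popright(): [22]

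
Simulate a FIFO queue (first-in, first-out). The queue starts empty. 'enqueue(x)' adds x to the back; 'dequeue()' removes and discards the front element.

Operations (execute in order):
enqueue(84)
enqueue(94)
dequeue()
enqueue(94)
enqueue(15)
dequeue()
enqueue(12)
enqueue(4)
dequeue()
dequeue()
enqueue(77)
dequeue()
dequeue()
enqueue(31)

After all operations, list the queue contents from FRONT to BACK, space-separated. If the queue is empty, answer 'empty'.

enqueue(84): [84]
enqueue(94): [84, 94]
dequeue(): [94]
enqueue(94): [94, 94]
enqueue(15): [94, 94, 15]
dequeue(): [94, 15]
enqueue(12): [94, 15, 12]
enqueue(4): [94, 15, 12, 4]
dequeue(): [15, 12, 4]
dequeue(): [12, 4]
enqueue(77): [12, 4, 77]
dequeue(): [4, 77]
dequeue(): [77]
enqueue(31): [77, 31]

Answer: 77 31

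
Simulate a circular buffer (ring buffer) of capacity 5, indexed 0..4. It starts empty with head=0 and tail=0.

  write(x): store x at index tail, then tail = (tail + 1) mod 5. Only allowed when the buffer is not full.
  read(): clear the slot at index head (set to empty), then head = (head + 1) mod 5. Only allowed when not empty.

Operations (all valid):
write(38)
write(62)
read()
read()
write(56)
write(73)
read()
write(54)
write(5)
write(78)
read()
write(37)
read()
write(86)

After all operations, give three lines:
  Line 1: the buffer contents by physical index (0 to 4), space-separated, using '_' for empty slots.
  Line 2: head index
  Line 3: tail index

write(38): buf=[38 _ _ _ _], head=0, tail=1, size=1
write(62): buf=[38 62 _ _ _], head=0, tail=2, size=2
read(): buf=[_ 62 _ _ _], head=1, tail=2, size=1
read(): buf=[_ _ _ _ _], head=2, tail=2, size=0
write(56): buf=[_ _ 56 _ _], head=2, tail=3, size=1
write(73): buf=[_ _ 56 73 _], head=2, tail=4, size=2
read(): buf=[_ _ _ 73 _], head=3, tail=4, size=1
write(54): buf=[_ _ _ 73 54], head=3, tail=0, size=2
write(5): buf=[5 _ _ 73 54], head=3, tail=1, size=3
write(78): buf=[5 78 _ 73 54], head=3, tail=2, size=4
read(): buf=[5 78 _ _ 54], head=4, tail=2, size=3
write(37): buf=[5 78 37 _ 54], head=4, tail=3, size=4
read(): buf=[5 78 37 _ _], head=0, tail=3, size=3
write(86): buf=[5 78 37 86 _], head=0, tail=4, size=4

Answer: 5 78 37 86 _
0
4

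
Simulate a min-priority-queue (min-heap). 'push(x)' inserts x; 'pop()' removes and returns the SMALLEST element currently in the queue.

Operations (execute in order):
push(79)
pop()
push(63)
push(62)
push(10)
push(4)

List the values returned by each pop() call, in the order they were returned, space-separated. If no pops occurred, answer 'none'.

Answer: 79

Derivation:
push(79): heap contents = [79]
pop() → 79: heap contents = []
push(63): heap contents = [63]
push(62): heap contents = [62, 63]
push(10): heap contents = [10, 62, 63]
push(4): heap contents = [4, 10, 62, 63]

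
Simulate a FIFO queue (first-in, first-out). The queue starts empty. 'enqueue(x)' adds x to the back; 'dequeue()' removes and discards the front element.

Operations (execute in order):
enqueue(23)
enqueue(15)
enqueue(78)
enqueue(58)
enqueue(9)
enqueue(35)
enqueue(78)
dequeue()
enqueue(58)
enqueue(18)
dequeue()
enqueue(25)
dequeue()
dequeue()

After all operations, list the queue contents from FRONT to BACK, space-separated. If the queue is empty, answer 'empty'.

enqueue(23): [23]
enqueue(15): [23, 15]
enqueue(78): [23, 15, 78]
enqueue(58): [23, 15, 78, 58]
enqueue(9): [23, 15, 78, 58, 9]
enqueue(35): [23, 15, 78, 58, 9, 35]
enqueue(78): [23, 15, 78, 58, 9, 35, 78]
dequeue(): [15, 78, 58, 9, 35, 78]
enqueue(58): [15, 78, 58, 9, 35, 78, 58]
enqueue(18): [15, 78, 58, 9, 35, 78, 58, 18]
dequeue(): [78, 58, 9, 35, 78, 58, 18]
enqueue(25): [78, 58, 9, 35, 78, 58, 18, 25]
dequeue(): [58, 9, 35, 78, 58, 18, 25]
dequeue(): [9, 35, 78, 58, 18, 25]

Answer: 9 35 78 58 18 25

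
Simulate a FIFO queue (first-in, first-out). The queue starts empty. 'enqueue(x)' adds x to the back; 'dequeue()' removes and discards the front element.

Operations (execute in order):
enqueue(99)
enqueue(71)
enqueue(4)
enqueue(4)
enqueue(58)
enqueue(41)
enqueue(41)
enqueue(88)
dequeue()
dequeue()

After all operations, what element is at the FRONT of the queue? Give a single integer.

enqueue(99): queue = [99]
enqueue(71): queue = [99, 71]
enqueue(4): queue = [99, 71, 4]
enqueue(4): queue = [99, 71, 4, 4]
enqueue(58): queue = [99, 71, 4, 4, 58]
enqueue(41): queue = [99, 71, 4, 4, 58, 41]
enqueue(41): queue = [99, 71, 4, 4, 58, 41, 41]
enqueue(88): queue = [99, 71, 4, 4, 58, 41, 41, 88]
dequeue(): queue = [71, 4, 4, 58, 41, 41, 88]
dequeue(): queue = [4, 4, 58, 41, 41, 88]

Answer: 4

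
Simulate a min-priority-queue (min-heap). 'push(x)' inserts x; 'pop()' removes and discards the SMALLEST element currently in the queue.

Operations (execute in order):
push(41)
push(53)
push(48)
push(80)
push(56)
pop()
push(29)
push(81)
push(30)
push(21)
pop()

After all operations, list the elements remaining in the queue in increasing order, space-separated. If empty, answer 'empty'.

Answer: 29 30 48 53 56 80 81

Derivation:
push(41): heap contents = [41]
push(53): heap contents = [41, 53]
push(48): heap contents = [41, 48, 53]
push(80): heap contents = [41, 48, 53, 80]
push(56): heap contents = [41, 48, 53, 56, 80]
pop() → 41: heap contents = [48, 53, 56, 80]
push(29): heap contents = [29, 48, 53, 56, 80]
push(81): heap contents = [29, 48, 53, 56, 80, 81]
push(30): heap contents = [29, 30, 48, 53, 56, 80, 81]
push(21): heap contents = [21, 29, 30, 48, 53, 56, 80, 81]
pop() → 21: heap contents = [29, 30, 48, 53, 56, 80, 81]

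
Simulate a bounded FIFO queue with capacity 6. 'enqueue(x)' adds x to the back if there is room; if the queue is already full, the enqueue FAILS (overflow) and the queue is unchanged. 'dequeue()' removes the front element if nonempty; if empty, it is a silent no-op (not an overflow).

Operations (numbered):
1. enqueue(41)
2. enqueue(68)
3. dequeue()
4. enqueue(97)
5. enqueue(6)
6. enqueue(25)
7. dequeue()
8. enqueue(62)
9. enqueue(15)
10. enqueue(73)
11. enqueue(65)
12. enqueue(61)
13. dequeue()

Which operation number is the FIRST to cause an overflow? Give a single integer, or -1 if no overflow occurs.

1. enqueue(41): size=1
2. enqueue(68): size=2
3. dequeue(): size=1
4. enqueue(97): size=2
5. enqueue(6): size=3
6. enqueue(25): size=4
7. dequeue(): size=3
8. enqueue(62): size=4
9. enqueue(15): size=5
10. enqueue(73): size=6
11. enqueue(65): size=6=cap → OVERFLOW (fail)
12. enqueue(61): size=6=cap → OVERFLOW (fail)
13. dequeue(): size=5

Answer: 11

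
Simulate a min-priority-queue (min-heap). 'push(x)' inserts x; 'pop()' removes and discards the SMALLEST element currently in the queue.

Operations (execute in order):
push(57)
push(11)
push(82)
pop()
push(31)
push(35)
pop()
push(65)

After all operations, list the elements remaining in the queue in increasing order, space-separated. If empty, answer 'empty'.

push(57): heap contents = [57]
push(11): heap contents = [11, 57]
push(82): heap contents = [11, 57, 82]
pop() → 11: heap contents = [57, 82]
push(31): heap contents = [31, 57, 82]
push(35): heap contents = [31, 35, 57, 82]
pop() → 31: heap contents = [35, 57, 82]
push(65): heap contents = [35, 57, 65, 82]

Answer: 35 57 65 82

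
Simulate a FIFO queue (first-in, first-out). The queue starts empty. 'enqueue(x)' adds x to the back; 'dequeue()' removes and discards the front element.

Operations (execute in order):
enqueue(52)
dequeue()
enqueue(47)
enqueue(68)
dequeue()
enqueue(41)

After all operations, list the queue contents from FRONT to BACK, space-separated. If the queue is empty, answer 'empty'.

Answer: 68 41

Derivation:
enqueue(52): [52]
dequeue(): []
enqueue(47): [47]
enqueue(68): [47, 68]
dequeue(): [68]
enqueue(41): [68, 41]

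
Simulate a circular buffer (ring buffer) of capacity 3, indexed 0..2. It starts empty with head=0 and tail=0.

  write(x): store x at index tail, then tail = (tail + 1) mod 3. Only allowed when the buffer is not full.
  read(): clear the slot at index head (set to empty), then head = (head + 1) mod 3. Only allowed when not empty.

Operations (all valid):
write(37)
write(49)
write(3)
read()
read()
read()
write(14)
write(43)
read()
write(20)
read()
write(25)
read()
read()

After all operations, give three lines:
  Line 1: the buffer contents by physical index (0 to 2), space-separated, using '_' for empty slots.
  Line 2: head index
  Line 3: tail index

write(37): buf=[37 _ _], head=0, tail=1, size=1
write(49): buf=[37 49 _], head=0, tail=2, size=2
write(3): buf=[37 49 3], head=0, tail=0, size=3
read(): buf=[_ 49 3], head=1, tail=0, size=2
read(): buf=[_ _ 3], head=2, tail=0, size=1
read(): buf=[_ _ _], head=0, tail=0, size=0
write(14): buf=[14 _ _], head=0, tail=1, size=1
write(43): buf=[14 43 _], head=0, tail=2, size=2
read(): buf=[_ 43 _], head=1, tail=2, size=1
write(20): buf=[_ 43 20], head=1, tail=0, size=2
read(): buf=[_ _ 20], head=2, tail=0, size=1
write(25): buf=[25 _ 20], head=2, tail=1, size=2
read(): buf=[25 _ _], head=0, tail=1, size=1
read(): buf=[_ _ _], head=1, tail=1, size=0

Answer: _ _ _
1
1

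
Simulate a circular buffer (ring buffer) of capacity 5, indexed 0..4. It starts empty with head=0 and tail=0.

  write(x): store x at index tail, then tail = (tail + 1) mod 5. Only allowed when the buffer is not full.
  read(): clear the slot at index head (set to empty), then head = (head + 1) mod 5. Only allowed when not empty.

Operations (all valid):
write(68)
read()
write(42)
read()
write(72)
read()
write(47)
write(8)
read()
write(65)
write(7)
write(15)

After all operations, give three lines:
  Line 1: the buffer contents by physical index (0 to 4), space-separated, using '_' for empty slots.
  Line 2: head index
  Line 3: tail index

Answer: 65 7 15 _ 8
4
3

Derivation:
write(68): buf=[68 _ _ _ _], head=0, tail=1, size=1
read(): buf=[_ _ _ _ _], head=1, tail=1, size=0
write(42): buf=[_ 42 _ _ _], head=1, tail=2, size=1
read(): buf=[_ _ _ _ _], head=2, tail=2, size=0
write(72): buf=[_ _ 72 _ _], head=2, tail=3, size=1
read(): buf=[_ _ _ _ _], head=3, tail=3, size=0
write(47): buf=[_ _ _ 47 _], head=3, tail=4, size=1
write(8): buf=[_ _ _ 47 8], head=3, tail=0, size=2
read(): buf=[_ _ _ _ 8], head=4, tail=0, size=1
write(65): buf=[65 _ _ _ 8], head=4, tail=1, size=2
write(7): buf=[65 7 _ _ 8], head=4, tail=2, size=3
write(15): buf=[65 7 15 _ 8], head=4, tail=3, size=4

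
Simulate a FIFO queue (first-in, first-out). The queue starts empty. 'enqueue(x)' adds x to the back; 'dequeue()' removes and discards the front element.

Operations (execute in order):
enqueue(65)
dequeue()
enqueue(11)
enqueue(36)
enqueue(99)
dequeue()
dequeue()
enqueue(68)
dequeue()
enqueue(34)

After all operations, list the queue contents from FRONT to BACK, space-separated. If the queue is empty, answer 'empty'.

enqueue(65): [65]
dequeue(): []
enqueue(11): [11]
enqueue(36): [11, 36]
enqueue(99): [11, 36, 99]
dequeue(): [36, 99]
dequeue(): [99]
enqueue(68): [99, 68]
dequeue(): [68]
enqueue(34): [68, 34]

Answer: 68 34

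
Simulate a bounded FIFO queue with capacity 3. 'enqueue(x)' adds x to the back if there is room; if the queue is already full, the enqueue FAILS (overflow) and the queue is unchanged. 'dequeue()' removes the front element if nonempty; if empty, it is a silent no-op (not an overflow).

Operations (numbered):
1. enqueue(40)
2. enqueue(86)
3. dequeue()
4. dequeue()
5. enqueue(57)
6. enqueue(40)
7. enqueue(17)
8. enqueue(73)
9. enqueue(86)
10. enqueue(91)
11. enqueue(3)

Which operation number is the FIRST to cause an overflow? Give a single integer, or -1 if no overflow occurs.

1. enqueue(40): size=1
2. enqueue(86): size=2
3. dequeue(): size=1
4. dequeue(): size=0
5. enqueue(57): size=1
6. enqueue(40): size=2
7. enqueue(17): size=3
8. enqueue(73): size=3=cap → OVERFLOW (fail)
9. enqueue(86): size=3=cap → OVERFLOW (fail)
10. enqueue(91): size=3=cap → OVERFLOW (fail)
11. enqueue(3): size=3=cap → OVERFLOW (fail)

Answer: 8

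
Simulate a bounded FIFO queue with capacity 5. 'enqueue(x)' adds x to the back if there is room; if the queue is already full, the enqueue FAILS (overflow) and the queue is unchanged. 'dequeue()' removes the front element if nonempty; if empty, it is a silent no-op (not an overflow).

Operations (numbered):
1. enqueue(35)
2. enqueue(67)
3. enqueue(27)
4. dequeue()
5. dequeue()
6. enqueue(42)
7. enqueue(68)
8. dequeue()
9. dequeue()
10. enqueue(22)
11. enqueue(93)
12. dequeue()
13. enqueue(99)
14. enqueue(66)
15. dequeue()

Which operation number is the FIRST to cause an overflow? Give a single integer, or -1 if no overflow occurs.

1. enqueue(35): size=1
2. enqueue(67): size=2
3. enqueue(27): size=3
4. dequeue(): size=2
5. dequeue(): size=1
6. enqueue(42): size=2
7. enqueue(68): size=3
8. dequeue(): size=2
9. dequeue(): size=1
10. enqueue(22): size=2
11. enqueue(93): size=3
12. dequeue(): size=2
13. enqueue(99): size=3
14. enqueue(66): size=4
15. dequeue(): size=3

Answer: -1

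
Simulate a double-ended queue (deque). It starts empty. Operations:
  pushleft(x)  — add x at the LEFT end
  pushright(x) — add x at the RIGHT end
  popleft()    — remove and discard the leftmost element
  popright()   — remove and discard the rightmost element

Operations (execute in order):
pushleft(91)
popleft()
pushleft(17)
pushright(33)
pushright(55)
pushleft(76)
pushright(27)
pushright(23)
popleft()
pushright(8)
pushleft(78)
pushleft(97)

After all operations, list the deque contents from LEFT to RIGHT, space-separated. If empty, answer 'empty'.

Answer: 97 78 17 33 55 27 23 8

Derivation:
pushleft(91): [91]
popleft(): []
pushleft(17): [17]
pushright(33): [17, 33]
pushright(55): [17, 33, 55]
pushleft(76): [76, 17, 33, 55]
pushright(27): [76, 17, 33, 55, 27]
pushright(23): [76, 17, 33, 55, 27, 23]
popleft(): [17, 33, 55, 27, 23]
pushright(8): [17, 33, 55, 27, 23, 8]
pushleft(78): [78, 17, 33, 55, 27, 23, 8]
pushleft(97): [97, 78, 17, 33, 55, 27, 23, 8]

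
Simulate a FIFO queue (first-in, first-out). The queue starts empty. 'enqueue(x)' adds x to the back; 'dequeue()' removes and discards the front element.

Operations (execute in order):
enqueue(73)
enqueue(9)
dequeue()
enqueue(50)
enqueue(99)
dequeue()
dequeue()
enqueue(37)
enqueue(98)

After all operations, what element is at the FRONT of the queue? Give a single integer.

enqueue(73): queue = [73]
enqueue(9): queue = [73, 9]
dequeue(): queue = [9]
enqueue(50): queue = [9, 50]
enqueue(99): queue = [9, 50, 99]
dequeue(): queue = [50, 99]
dequeue(): queue = [99]
enqueue(37): queue = [99, 37]
enqueue(98): queue = [99, 37, 98]

Answer: 99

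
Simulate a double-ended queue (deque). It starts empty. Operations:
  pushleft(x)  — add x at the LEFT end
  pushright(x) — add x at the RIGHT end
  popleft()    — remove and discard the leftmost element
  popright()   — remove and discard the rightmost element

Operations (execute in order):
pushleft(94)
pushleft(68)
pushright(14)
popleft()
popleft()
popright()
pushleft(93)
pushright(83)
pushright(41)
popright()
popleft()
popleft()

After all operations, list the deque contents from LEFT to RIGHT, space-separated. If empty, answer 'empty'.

pushleft(94): [94]
pushleft(68): [68, 94]
pushright(14): [68, 94, 14]
popleft(): [94, 14]
popleft(): [14]
popright(): []
pushleft(93): [93]
pushright(83): [93, 83]
pushright(41): [93, 83, 41]
popright(): [93, 83]
popleft(): [83]
popleft(): []

Answer: empty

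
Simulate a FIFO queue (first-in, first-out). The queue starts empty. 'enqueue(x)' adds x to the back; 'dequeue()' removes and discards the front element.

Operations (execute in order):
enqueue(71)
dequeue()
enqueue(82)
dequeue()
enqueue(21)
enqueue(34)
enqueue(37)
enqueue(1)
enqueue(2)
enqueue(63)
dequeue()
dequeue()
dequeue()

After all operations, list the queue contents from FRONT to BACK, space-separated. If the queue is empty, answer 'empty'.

enqueue(71): [71]
dequeue(): []
enqueue(82): [82]
dequeue(): []
enqueue(21): [21]
enqueue(34): [21, 34]
enqueue(37): [21, 34, 37]
enqueue(1): [21, 34, 37, 1]
enqueue(2): [21, 34, 37, 1, 2]
enqueue(63): [21, 34, 37, 1, 2, 63]
dequeue(): [34, 37, 1, 2, 63]
dequeue(): [37, 1, 2, 63]
dequeue(): [1, 2, 63]

Answer: 1 2 63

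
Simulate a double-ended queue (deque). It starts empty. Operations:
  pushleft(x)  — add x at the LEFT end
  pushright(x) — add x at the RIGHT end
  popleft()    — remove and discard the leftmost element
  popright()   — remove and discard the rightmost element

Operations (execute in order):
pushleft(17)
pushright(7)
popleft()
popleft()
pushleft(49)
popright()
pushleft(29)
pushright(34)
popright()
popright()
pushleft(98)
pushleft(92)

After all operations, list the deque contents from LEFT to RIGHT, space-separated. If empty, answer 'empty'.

pushleft(17): [17]
pushright(7): [17, 7]
popleft(): [7]
popleft(): []
pushleft(49): [49]
popright(): []
pushleft(29): [29]
pushright(34): [29, 34]
popright(): [29]
popright(): []
pushleft(98): [98]
pushleft(92): [92, 98]

Answer: 92 98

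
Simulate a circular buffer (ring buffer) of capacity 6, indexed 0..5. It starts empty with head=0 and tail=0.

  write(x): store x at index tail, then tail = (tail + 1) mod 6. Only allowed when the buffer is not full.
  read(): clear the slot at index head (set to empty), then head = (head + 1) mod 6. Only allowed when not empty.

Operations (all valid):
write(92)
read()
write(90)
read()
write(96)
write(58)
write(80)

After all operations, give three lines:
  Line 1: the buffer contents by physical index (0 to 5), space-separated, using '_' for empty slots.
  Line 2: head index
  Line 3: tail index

write(92): buf=[92 _ _ _ _ _], head=0, tail=1, size=1
read(): buf=[_ _ _ _ _ _], head=1, tail=1, size=0
write(90): buf=[_ 90 _ _ _ _], head=1, tail=2, size=1
read(): buf=[_ _ _ _ _ _], head=2, tail=2, size=0
write(96): buf=[_ _ 96 _ _ _], head=2, tail=3, size=1
write(58): buf=[_ _ 96 58 _ _], head=2, tail=4, size=2
write(80): buf=[_ _ 96 58 80 _], head=2, tail=5, size=3

Answer: _ _ 96 58 80 _
2
5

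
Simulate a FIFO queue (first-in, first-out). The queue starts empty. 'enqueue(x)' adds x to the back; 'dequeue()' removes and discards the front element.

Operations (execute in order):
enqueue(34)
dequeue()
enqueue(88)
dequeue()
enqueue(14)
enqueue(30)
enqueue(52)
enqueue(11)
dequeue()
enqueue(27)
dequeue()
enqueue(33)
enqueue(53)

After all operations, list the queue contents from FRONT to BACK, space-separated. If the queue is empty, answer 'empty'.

Answer: 52 11 27 33 53

Derivation:
enqueue(34): [34]
dequeue(): []
enqueue(88): [88]
dequeue(): []
enqueue(14): [14]
enqueue(30): [14, 30]
enqueue(52): [14, 30, 52]
enqueue(11): [14, 30, 52, 11]
dequeue(): [30, 52, 11]
enqueue(27): [30, 52, 11, 27]
dequeue(): [52, 11, 27]
enqueue(33): [52, 11, 27, 33]
enqueue(53): [52, 11, 27, 33, 53]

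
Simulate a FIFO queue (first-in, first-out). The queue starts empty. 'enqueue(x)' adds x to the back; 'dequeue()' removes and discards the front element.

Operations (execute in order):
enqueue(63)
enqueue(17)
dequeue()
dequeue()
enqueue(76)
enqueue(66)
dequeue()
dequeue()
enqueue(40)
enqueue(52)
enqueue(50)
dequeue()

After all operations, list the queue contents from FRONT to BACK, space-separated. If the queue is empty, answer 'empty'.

enqueue(63): [63]
enqueue(17): [63, 17]
dequeue(): [17]
dequeue(): []
enqueue(76): [76]
enqueue(66): [76, 66]
dequeue(): [66]
dequeue(): []
enqueue(40): [40]
enqueue(52): [40, 52]
enqueue(50): [40, 52, 50]
dequeue(): [52, 50]

Answer: 52 50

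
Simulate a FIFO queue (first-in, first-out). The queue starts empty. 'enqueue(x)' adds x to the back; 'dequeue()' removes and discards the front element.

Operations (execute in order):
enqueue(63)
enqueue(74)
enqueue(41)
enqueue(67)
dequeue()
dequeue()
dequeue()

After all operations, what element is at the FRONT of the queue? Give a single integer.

Answer: 67

Derivation:
enqueue(63): queue = [63]
enqueue(74): queue = [63, 74]
enqueue(41): queue = [63, 74, 41]
enqueue(67): queue = [63, 74, 41, 67]
dequeue(): queue = [74, 41, 67]
dequeue(): queue = [41, 67]
dequeue(): queue = [67]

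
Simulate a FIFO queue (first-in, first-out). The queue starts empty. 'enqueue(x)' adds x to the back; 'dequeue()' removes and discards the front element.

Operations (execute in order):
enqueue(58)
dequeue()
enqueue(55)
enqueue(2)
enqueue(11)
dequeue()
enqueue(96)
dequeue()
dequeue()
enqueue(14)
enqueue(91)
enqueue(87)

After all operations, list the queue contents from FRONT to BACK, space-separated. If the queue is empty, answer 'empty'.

enqueue(58): [58]
dequeue(): []
enqueue(55): [55]
enqueue(2): [55, 2]
enqueue(11): [55, 2, 11]
dequeue(): [2, 11]
enqueue(96): [2, 11, 96]
dequeue(): [11, 96]
dequeue(): [96]
enqueue(14): [96, 14]
enqueue(91): [96, 14, 91]
enqueue(87): [96, 14, 91, 87]

Answer: 96 14 91 87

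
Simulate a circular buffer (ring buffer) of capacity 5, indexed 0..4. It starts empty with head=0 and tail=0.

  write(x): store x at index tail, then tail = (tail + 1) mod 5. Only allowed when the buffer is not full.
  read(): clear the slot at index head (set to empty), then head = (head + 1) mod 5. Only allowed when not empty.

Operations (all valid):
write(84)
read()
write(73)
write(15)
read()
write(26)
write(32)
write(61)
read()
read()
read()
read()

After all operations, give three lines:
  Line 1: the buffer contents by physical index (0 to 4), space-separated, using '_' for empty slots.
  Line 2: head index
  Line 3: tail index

Answer: _ _ _ _ _
1
1

Derivation:
write(84): buf=[84 _ _ _ _], head=0, tail=1, size=1
read(): buf=[_ _ _ _ _], head=1, tail=1, size=0
write(73): buf=[_ 73 _ _ _], head=1, tail=2, size=1
write(15): buf=[_ 73 15 _ _], head=1, tail=3, size=2
read(): buf=[_ _ 15 _ _], head=2, tail=3, size=1
write(26): buf=[_ _ 15 26 _], head=2, tail=4, size=2
write(32): buf=[_ _ 15 26 32], head=2, tail=0, size=3
write(61): buf=[61 _ 15 26 32], head=2, tail=1, size=4
read(): buf=[61 _ _ 26 32], head=3, tail=1, size=3
read(): buf=[61 _ _ _ 32], head=4, tail=1, size=2
read(): buf=[61 _ _ _ _], head=0, tail=1, size=1
read(): buf=[_ _ _ _ _], head=1, tail=1, size=0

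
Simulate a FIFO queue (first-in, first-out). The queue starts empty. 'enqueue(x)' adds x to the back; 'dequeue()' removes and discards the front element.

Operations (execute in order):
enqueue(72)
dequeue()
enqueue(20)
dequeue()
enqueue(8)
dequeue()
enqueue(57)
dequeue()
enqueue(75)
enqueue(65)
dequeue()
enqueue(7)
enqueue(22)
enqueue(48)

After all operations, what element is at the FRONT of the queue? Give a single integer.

Answer: 65

Derivation:
enqueue(72): queue = [72]
dequeue(): queue = []
enqueue(20): queue = [20]
dequeue(): queue = []
enqueue(8): queue = [8]
dequeue(): queue = []
enqueue(57): queue = [57]
dequeue(): queue = []
enqueue(75): queue = [75]
enqueue(65): queue = [75, 65]
dequeue(): queue = [65]
enqueue(7): queue = [65, 7]
enqueue(22): queue = [65, 7, 22]
enqueue(48): queue = [65, 7, 22, 48]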